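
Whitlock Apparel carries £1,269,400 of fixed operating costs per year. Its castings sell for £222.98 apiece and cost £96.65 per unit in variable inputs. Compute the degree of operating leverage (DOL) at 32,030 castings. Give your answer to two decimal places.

At 32,030 units, contribution = 32,030 × £126.33 = £4,046,349.90.
EBIT = £4,046,349.90 − £1,269,400 = £2,776,949.90.
Degree of operating leverage = £4,046,349.90 / £2,776,949.90 = 1.4571.

1.46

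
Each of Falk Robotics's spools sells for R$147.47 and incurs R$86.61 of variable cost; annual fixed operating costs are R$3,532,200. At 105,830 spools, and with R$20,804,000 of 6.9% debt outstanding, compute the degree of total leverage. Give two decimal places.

At 105,830 units, contribution = 105,830 × R$60.86 = R$6,440,813.80.
EBIT = R$6,440,813.80 − R$3,532,200 = R$2,908,613.80. Interest = R$1,435,476.00, so EBIT − I = R$1,473,137.80.
DCL = contribution ÷ (EBIT − I) = R$6,440,813.80 ÷ R$1,473,137.80 = 4.3722.

4.37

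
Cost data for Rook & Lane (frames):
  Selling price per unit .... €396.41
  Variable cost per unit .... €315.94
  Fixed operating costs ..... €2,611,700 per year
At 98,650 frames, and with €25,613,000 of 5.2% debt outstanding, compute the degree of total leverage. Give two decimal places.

Total contribution margin = 98,650 × €80.47 = €7,938,365.50.
Subtracting fixed costs: EBIT = €7,938,365.50 − €2,611,700 = €5,326,665.50. Interest = €1,331,876.00, so EBIT − I = €3,994,789.50.
Degree of total leverage = total CM / (EBIT − interest) = €7,938,365.50 / €3,994,789.50 = 1.9872.

1.99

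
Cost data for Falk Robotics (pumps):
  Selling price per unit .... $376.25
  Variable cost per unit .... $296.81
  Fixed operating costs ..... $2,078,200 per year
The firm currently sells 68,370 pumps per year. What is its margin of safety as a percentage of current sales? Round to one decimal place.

Contribution margin per unit = $376.25 − $296.81 = $79.44. Break-even units = $2,078,200 ÷ $79.44 = 26,160.62; break-even revenue = 26,160.62 × $376.25 = $9,842,934.92.
Current sales = 68,370 × $376.25 = $25,724,212.50.
Margin of safety = ($25,724,212.50 − $9,842,934.92) ÷ $25,724,212.50 = 61.7%.

61.7%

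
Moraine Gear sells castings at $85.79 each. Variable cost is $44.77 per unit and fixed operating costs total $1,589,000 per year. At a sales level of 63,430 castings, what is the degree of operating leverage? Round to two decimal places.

2.57

At 63,430 units, contribution = 63,430 × $41.02 = $2,601,898.60.
Subtracting fixed costs: EBIT = $2,601,898.60 − $1,589,000 = $1,012,898.60.
Degree of operating leverage = $2,601,898.60 / $1,012,898.60 = 2.5688.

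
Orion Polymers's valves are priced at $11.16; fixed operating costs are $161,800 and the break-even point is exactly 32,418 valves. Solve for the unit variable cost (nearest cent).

Contribution per unit must be FC / Q = $161,800 / 32,418 = $4.9911.
Variable cost per unit = $11.16 − $4.9911 = $6.17.

$6.17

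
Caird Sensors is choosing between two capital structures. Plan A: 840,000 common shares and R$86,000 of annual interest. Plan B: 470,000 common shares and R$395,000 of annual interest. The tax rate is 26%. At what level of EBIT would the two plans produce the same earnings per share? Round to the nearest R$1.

At indifference, (EBIT − 86,000)(1 − t)/840,000 = (EBIT − 395,000)(1 − t)/470,000.
Cancelling (1 − t) and cross-multiplying: 470,000·(EBIT − 86,000) = 840,000·(EBIT − 395,000).
EBIT × (840,000 − 470,000) = 395,000 × 840,000 − 86,000 × 470,000 = 291,380,000,000, so EBIT = 291,380,000,000 ÷ 370,000 = 787,513.51.

R$787,514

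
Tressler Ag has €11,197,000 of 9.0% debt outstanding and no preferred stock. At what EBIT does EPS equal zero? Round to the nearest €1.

€1,007,730

Annual interest = 9.0% × €11,197,000 = €1,007,730.00.
With no preferred dividends, EPS = 0 when EBIT exactly covers interest, so the financial break-even EBIT is €1,007,730.00.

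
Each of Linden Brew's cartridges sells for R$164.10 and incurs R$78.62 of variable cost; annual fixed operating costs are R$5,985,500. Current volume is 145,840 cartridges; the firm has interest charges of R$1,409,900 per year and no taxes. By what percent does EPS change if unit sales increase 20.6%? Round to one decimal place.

Total contribution margin = 145,840 × R$85.48 = R$12,466,403.20.
Subtracting fixed costs: EBIT = R$12,466,403.20 − R$5,985,500 = R$6,480,903.20.
Interest = R$1,409,900.00, so EBIT − I = R$5,071,003.20.
DCL = total CM / (EBIT − I) = R$12,466,403.20 / R$5,071,003.20 = 2.4584.
EPS therefore changes by 2.4584 × (+20.6%) = +50.6%.

+50.6%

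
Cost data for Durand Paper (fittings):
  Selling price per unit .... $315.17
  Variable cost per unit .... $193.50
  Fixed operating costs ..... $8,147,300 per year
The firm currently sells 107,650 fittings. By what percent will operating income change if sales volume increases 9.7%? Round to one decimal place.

At 107,650 units, contribution = 107,650 × $121.67 = $13,097,775.50.
Subtracting fixed costs: EBIT = $13,097,775.50 − $8,147,300 = $4,950,475.50.
DOL = contribution ÷ EBIT = $13,097,775.50 ÷ $4,950,475.50 = 2.6458.
So EBIT moves 2.6458 × (+9.7%) = +25.7%.

+25.7%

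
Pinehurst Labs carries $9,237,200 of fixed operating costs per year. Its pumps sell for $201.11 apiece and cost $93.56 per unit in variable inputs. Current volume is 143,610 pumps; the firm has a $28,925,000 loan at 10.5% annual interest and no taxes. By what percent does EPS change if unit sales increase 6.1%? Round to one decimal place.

+29.7%

Total contribution margin = 143,610 × $107.55 = $15,445,255.50.
Subtracting fixed costs: EBIT = $15,445,255.50 − $9,237,200 = $6,208,055.50.
Interest = $3,037,125.00, so EBIT − I = $3,170,930.50.
Degree of combined leverage = contribution ÷ (EBIT − I) = $15,445,255.50 ÷ $3,170,930.50 = 4.8709.
%ΔEPS = DCL × %ΔSales = 4.8709 × +6.1% = +29.7%.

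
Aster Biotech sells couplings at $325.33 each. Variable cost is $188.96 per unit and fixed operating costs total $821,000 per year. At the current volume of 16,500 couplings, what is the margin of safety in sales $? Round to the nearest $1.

Contribution margin per unit = $325.33 − $188.96 = $136.37. Break-even units = $821,000 ÷ $136.37 = 6,020.39; break-even revenue = 6,020.39 × $325.33 = $1,958,612.08.
Actual sales revenue = 16,500 × $325.33 = $5,367,945.00.
Margin of safety = $5,367,945.00 − $1,958,612.08 = $3,409,333.

$3,409,333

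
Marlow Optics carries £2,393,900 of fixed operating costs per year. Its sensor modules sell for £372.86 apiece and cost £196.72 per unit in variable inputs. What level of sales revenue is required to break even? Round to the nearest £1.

£5,067,501

Contribution margin per unit = £372.86 − £196.72 = £176.14, a CM ratio of £176.14 ÷ £372.86 = 0.4724.
Break-even sales = FC ÷ CM ratio = £2,393,900 × £372.86 / £176.14 = £5,067,501.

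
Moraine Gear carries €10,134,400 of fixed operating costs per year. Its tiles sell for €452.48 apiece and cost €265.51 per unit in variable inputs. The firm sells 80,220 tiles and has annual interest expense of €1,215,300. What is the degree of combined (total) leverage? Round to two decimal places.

4.11

Contribution at this volume is 80,220 × €186.97 = €14,998,733.40.
Subtracting fixed costs: EBIT = €14,998,733.40 − €10,134,400 = €4,864,333.40. Interest = €1,215,300.00.
DOL = €14,998,733.40 ÷ €4,864,333.40 = 3.0834; DFL = €4,864,333.40 ÷ €3,649,033.40 = 1.3330.
DCL = DOL × DFL = 3.0834 × 1.3330 = 4.1102.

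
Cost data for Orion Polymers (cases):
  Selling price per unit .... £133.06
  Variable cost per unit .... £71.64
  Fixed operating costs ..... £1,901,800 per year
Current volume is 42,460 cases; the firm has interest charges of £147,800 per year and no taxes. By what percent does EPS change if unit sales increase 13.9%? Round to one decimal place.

+64.9%

Total contribution margin = 42,460 × £61.42 = £2,607,893.20.
EBIT = £2,607,893.20 − £1,901,800 = £706,093.20.
After interest of £147,800.00, pre-tax earnings = £558,293.20.
Degree of combined leverage = contribution ÷ (EBIT − I) = £2,607,893.20 ÷ £558,293.20 = 4.6712.
%ΔEPS = DCL × %ΔSales = 4.6712 × +13.9% = +64.9%.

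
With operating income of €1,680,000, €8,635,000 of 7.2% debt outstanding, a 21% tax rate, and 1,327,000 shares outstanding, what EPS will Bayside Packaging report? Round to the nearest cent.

Interest = €621,720.00, so EBT = €1,680,000 − €621,720.00 = €1,058,280.00.
Net income = €1,058,280.00 × (1 − 0.21) = €836,041.20.
EPS = €836,041.20 ÷ 1,327,000 = €0.63.

€0.63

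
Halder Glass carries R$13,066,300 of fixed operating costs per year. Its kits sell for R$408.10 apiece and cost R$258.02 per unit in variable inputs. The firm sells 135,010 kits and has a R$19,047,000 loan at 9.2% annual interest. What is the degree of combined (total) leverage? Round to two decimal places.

Total contribution margin = 135,010 × R$150.08 = R$20,262,300.80.
Subtracting fixed costs: EBIT = R$20,262,300.80 − R$13,066,300 = R$7,196,000.80. Interest = R$1,752,324.00.
DOL = R$20,262,300.80 ÷ R$7,196,000.80 = 2.8158; DFL = R$7,196,000.80 ÷ R$5,443,676.80 = 1.3219.
Combined leverage = 2.8158 × 1.3219 = 3.7222.

3.72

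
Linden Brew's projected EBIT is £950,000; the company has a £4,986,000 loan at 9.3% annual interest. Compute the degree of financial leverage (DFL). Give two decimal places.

1.95

Interest = £463,698.00.
DFL = EBIT ÷ (EBIT − I) = £950,000 ÷ (£950,000 − £463,698.00) = £950,000 ÷ £486,302.00 = 1.9535.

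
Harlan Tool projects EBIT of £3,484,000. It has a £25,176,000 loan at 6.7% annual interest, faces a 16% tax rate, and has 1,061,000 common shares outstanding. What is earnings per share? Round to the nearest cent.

Pre-tax income = £3,484,000 − £1,686,792.00 = £1,797,208.00.
After tax at 16%: net income = £1,797,208.00 × 0.84 = £1,509,654.72.
Per share: £1,509,654.72 / 1,061,000 shares = £1.42.

£1.42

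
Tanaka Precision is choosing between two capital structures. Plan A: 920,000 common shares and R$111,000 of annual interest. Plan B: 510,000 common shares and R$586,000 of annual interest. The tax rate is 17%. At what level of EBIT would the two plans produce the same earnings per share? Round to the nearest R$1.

R$1,176,854

At indifference, (EBIT − 111,000)(1 − t)/920,000 = (EBIT − 586,000)(1 − t)/510,000.
Cancelling (1 − t) and cross-multiplying: 510,000·(EBIT − 111,000) = 920,000·(EBIT − 586,000).
Solving, EBIT = (586,000·920,000 − 111,000·510,000) / (920,000 − 510,000) = 482,510,000,000 / 410,000 = 1,176,853.66.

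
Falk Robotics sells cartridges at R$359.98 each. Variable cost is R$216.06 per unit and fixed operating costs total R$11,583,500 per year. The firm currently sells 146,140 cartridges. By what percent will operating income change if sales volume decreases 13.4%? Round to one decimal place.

-29.8%

Contribution at this volume is 146,140 × R$143.92 = R$21,032,468.80.
Operating income = contribution − fixed costs = R$21,032,468.80 − R$11,583,500 = R$9,448,968.80.
Degree of operating leverage = R$21,032,468.80 / R$9,448,968.80 = 2.2259.
%ΔEBIT = DOL × %ΔSales = 2.2259 × -13.4% = -29.8%.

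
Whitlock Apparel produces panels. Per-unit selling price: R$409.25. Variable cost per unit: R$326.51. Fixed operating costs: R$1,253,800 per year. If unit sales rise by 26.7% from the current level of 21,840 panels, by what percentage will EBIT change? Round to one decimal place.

+87.2%

Contribution at this volume is 21,840 × R$82.74 = R$1,807,041.60.
EBIT = R$1,807,041.60 − R$1,253,800 = R$553,241.60.
DOL = contribution ÷ EBIT = R$1,807,041.60 ÷ R$553,241.60 = 3.2663.
%ΔEBIT = DOL × %ΔSales = 3.2663 × +26.7% = +87.2%.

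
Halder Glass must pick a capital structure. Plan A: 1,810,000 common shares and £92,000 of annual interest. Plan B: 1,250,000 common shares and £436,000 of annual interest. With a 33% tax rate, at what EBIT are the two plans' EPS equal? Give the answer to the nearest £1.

At indifference, (EBIT − 92,000)(1 − t)/1,810,000 = (EBIT − 436,000)(1 − t)/1,250,000.
Cancelling (1 − t) and cross-multiplying: 1,250,000·(EBIT − 92,000) = 1,810,000·(EBIT − 436,000).
Solving, EBIT = (436,000·1,810,000 − 92,000·1,250,000) / (1,810,000 − 1,250,000) = 674,160,000,000 / 560,000 = 1,203,857.14.

£1,203,857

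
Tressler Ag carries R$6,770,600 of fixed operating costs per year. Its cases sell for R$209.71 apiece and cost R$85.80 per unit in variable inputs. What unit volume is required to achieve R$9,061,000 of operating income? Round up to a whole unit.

127,767 cases

Contribution margin per unit = R$209.71 − R$85.80 = R$123.91.
Need Q such that Q × R$123.91 − R$6,770,600 = R$9,061,000, i.e. Q = R$15,831,600 / R$123.91 = 127,766.93 → 127,767.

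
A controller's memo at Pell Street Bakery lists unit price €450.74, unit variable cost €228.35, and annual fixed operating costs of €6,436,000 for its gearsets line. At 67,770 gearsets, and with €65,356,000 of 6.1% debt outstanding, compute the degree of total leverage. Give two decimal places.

3.24

Contribution at this volume is 67,770 × €222.39 = €15,071,370.30.
Subtracting fixed costs: EBIT = €15,071,370.30 − €6,436,000 = €8,635,370.30. Interest = €3,986,716.00.
DOL = €15,071,370.30 ÷ €8,635,370.30 = 1.7453; DFL = €8,635,370.30 ÷ €4,648,654.30 = 1.8576.
Combined leverage = 1.7453 × 1.8576 = 3.2421.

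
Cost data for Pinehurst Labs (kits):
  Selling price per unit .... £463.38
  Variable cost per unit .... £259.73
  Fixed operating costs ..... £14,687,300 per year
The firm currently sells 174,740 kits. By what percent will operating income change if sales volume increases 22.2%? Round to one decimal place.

+37.8%

Contribution at this volume is 174,740 × £203.65 = £35,585,801.00.
EBIT = £35,585,801.00 − £14,687,300 = £20,898,501.00.
So DOL = total CM / EBIT = £35,585,801.00 / £20,898,501.00 = 1.7028.
Operating income changes by 1.7028 × +22.2% = +37.8%.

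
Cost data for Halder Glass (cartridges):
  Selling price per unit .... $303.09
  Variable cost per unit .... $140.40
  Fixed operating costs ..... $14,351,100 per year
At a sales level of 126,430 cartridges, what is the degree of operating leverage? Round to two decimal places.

Total contribution margin = 126,430 × $162.69 = $20,568,896.70.
Operating income = contribution − fixed costs = $20,568,896.70 − $14,351,100 = $6,217,796.70.
So DOL = total CM / EBIT = $20,568,896.70 / $6,217,796.70 = 3.3081.

3.31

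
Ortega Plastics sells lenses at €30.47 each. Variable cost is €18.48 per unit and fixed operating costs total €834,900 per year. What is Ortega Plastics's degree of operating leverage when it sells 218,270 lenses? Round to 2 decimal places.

At 218,270 units, contribution = 218,270 × €11.99 = €2,617,057.30.
Operating income = contribution − fixed costs = €2,617,057.30 − €834,900 = €1,782,157.30.
DOL = contribution ÷ EBIT = €2,617,057.30 ÷ €1,782,157.30 = 1.4685.

1.47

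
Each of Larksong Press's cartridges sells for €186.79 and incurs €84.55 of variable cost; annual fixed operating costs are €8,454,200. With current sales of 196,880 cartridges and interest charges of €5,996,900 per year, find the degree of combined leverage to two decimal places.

Total contribution margin = 196,880 × €102.24 = €20,129,011.20.
EBIT = €20,129,011.20 − €8,454,200 = €11,674,811.20. Interest = €5,996,900.00.
DOL = €20,129,011.20 ÷ €11,674,811.20 = 1.7241; DFL = €11,674,811.20 ÷ €5,677,911.20 = 2.0562.
Combined leverage = 1.7241 × 2.0562 = 3.5451.

3.55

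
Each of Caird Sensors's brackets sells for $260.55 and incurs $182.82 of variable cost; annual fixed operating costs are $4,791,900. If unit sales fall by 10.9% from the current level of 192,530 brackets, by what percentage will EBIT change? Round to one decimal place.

-16.0%

Contribution at this volume is 192,530 × $77.73 = $14,965,356.90.
Operating income = contribution − fixed costs = $14,965,356.90 − $4,791,900 = $10,173,456.90.
So DOL = total CM / EBIT = $14,965,356.90 / $10,173,456.90 = 1.4710.
Operating income changes by 1.4710 × -10.9% = -16.0%.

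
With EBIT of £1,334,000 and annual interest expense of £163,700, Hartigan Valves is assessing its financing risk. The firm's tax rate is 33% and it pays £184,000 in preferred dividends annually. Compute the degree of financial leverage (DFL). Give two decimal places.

1.49

Annual interest charges come to £163,700.00.
Preferred dividends grossed up pre-tax: £184,000 / (1 − 0.33) = £274,626.87.
DFL = EBIT ÷ [EBIT − I − D_p/(1−t)] = £1,334,000 ÷ [£1,334,000 − £163,700.00 − £274,626.87] = £1,334,000 ÷ £895,673.13 = 1.4894.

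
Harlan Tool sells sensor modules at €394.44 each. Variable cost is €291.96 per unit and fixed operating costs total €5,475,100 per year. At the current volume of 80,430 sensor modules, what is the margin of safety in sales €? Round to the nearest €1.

Each unit contributes €394.44 − €291.96 = €102.48. Break-even units = €5,475,100 ÷ €102.48 = 53,426.03; break-even revenue = 53,426.03 × €394.44 = €21,073,364.99.
Current sales = 80,430 × €394.44 = €31,724,809.20.
Margin of safety = €31,724,809.20 − €21,073,364.99 = €10,651,444.

€10,651,444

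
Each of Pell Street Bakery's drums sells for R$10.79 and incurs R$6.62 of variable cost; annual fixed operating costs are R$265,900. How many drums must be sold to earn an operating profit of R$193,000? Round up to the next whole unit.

Unit CM = price − variable cost = R$10.79 − R$6.62 = R$4.17.
Units = (FC + target) / CM = (R$265,900 + R$193,000) / R$4.17 = 110,047.96, so 110,048 drums.

110,048 drums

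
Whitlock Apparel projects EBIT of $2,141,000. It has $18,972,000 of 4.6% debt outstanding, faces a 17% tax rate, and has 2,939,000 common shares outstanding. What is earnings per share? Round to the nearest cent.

Interest = $872,712.00, so EBT = $2,141,000 − $872,712.00 = $1,268,288.00.
After tax at 17%: net income = $1,268,288.00 × 0.83 = $1,052,679.04.
EPS = $1,052,679.04 ÷ 2,939,000 = $0.36.

$0.36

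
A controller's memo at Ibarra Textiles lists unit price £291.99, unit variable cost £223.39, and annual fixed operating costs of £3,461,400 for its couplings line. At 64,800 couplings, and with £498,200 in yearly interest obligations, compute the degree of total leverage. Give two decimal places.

9.15

At 64,800 units, contribution = 64,800 × £68.60 = £4,445,280.00.
EBIT = £4,445,280.00 − £3,461,400 = £983,880.00. Interest = £498,200.00, so EBIT − I = £485,680.00.
Degree of total leverage = total CM / (EBIT − interest) = £4,445,280.00 / £485,680.00 = 9.1527.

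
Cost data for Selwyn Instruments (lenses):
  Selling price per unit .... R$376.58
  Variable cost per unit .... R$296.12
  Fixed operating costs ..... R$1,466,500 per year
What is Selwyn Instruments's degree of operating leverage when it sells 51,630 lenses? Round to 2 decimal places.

1.55

Total contribution margin = 51,630 × R$80.46 = R$4,154,149.80.
Operating income = contribution − fixed costs = R$4,154,149.80 − R$1,466,500 = R$2,687,649.80.
DOL = contribution ÷ EBIT = R$4,154,149.80 ÷ R$2,687,649.80 = 1.5456.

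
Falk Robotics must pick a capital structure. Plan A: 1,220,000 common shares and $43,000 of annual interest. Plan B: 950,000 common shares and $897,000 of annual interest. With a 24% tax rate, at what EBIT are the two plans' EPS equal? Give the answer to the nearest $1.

$3,901,815

Set EPS_A = EPS_B: (EBIT − $43,000)(1 − 0.24) ÷ 1,220,000 = (EBIT − $897,000)(1 − 0.24) ÷ 950,000.
The (1 − t) factor cancels: (EBIT − 43,000) × 950,000 = (EBIT − 897,000) × 1,220,000.
EBIT × (1,220,000 − 950,000) = 897,000 × 1,220,000 − 43,000 × 950,000 = 1,053,490,000,000, so EBIT = 1,053,490,000,000 ÷ 270,000 = 3,901,814.81.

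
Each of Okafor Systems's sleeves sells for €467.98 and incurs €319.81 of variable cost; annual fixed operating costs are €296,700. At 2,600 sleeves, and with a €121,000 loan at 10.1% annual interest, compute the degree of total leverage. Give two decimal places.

5.05

Contribution at this volume is 2,600 × €148.17 = €385,242.00.
Operating income = contribution − fixed costs = €385,242.00 − €296,700 = €88,542.00. Interest = €12,221.00.
DOL = €385,242.00 ÷ €88,542.00 = 4.3510; DFL = €88,542.00 ÷ €76,321.00 = 1.1601.
DCL = DOL × DFL = 4.3510 × 1.1601 = 5.0476.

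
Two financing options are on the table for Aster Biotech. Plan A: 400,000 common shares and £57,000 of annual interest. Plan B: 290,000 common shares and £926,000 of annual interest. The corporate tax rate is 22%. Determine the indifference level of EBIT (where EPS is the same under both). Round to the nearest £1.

£3,217,000

At indifference, (EBIT − 57,000)(1 − t)/400,000 = (EBIT − 926,000)(1 − t)/290,000.
Cancelling (1 − t) and cross-multiplying: 290,000·(EBIT − 57,000) = 400,000·(EBIT − 926,000).
Solving, EBIT = (926,000·400,000 − 57,000·290,000) / (400,000 − 290,000) = 353,870,000,000 / 110,000 = 3,217,000.00.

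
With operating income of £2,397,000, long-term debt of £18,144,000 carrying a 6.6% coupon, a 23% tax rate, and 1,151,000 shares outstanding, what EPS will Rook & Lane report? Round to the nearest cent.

Interest = £1,197,504.00, so EBT = £2,397,000 − £1,197,504.00 = £1,199,496.00.
Net income = £1,199,496.00 × (1 − 0.23) = £923,611.92.
Per share: £923,611.92 / 1,151,000 shares = £0.80.

£0.80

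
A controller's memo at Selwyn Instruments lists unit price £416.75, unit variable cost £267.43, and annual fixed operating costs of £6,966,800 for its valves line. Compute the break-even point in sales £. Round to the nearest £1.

CM per unit = £416.75 − £267.43 = £149.32; CM ratio = £149.32 / £416.75 = 0.3583.
Break-even revenue = fixed costs × price ÷ CM = £6,966,800 × £416.75 ÷ £149.32 = £19,444,240.

£19,444,240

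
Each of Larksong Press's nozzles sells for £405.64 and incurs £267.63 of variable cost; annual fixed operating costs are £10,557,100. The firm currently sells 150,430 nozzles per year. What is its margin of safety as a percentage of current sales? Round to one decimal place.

Each unit contributes £405.64 − £267.63 = £138.01. Break-even units = £10,557,100 ÷ £138.01 = 76,495.18; break-even revenue = 76,495.18 × £405.64 = £31,029,505.43.
Current sales = 150,430 × £405.64 = £61,020,425.20.
Margin of safety = (£61,020,425.20 − £31,029,505.43) ÷ £61,020,425.20 = 49.1%.

49.1%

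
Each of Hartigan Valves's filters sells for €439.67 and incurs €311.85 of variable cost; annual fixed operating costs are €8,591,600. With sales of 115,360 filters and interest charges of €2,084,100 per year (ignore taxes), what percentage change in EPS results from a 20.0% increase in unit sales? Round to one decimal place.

Total contribution margin = 115,360 × €127.82 = €14,745,315.20.
Operating income = contribution − fixed costs = €14,745,315.20 − €8,591,600 = €6,153,715.20.
Interest = €2,084,100.00, so EBIT − I = €4,069,615.20.
Degree of combined leverage = contribution ÷ (EBIT − I) = €14,745,315.20 ÷ €4,069,615.20 = 3.6233.
EPS therefore changes by 3.6233 × (+20.0%) = +72.5%.

+72.5%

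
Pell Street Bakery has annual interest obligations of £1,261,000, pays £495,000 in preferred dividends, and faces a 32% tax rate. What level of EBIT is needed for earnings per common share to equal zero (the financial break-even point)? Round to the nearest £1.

£1,988,941

Grossing the preferred dividend up to pre-tax terms: £495,000 / (1 − 0.32) = £727,941.18.
EPS = 0 when EBIT covers interest plus the pre-tax preferred burden: £1,261,000 + £727,941.18 = £1,988,941.18.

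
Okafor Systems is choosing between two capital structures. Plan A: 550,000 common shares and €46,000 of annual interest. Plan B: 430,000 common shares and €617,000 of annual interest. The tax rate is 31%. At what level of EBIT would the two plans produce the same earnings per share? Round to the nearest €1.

€2,663,083

Set EPS_A = EPS_B: (EBIT − €46,000)(1 − 0.31) ÷ 550,000 = (EBIT − €617,000)(1 − 0.31) ÷ 430,000.
The (1 − t) factor cancels: (EBIT − 46,000) × 430,000 = (EBIT − 617,000) × 550,000.
Solving, EBIT = (617,000·550,000 − 46,000·430,000) / (550,000 − 430,000) = 319,570,000,000 / 120,000 = 2,663,083.33.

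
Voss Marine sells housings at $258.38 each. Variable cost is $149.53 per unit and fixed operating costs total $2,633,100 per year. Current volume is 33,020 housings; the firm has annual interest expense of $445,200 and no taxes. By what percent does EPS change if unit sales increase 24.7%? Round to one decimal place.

+172.1%

At 33,020 units, contribution = 33,020 × $108.85 = $3,594,227.00.
Subtracting fixed costs: EBIT = $3,594,227.00 − $2,633,100 = $961,127.00.
Interest = $445,200.00, so EBIT − I = $515,927.00.
Degree of combined leverage = contribution ÷ (EBIT − I) = $3,594,227.00 ÷ $515,927.00 = 6.9665.
EPS therefore changes by 6.9665 × (+24.7%) = +172.1%.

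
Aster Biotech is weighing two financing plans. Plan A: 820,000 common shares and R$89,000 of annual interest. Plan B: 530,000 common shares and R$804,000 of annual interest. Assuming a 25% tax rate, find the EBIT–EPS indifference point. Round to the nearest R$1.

Set EPS_A = EPS_B: (EBIT − R$89,000)(1 − 0.25) ÷ 820,000 = (EBIT − R$804,000)(1 − 0.25) ÷ 530,000.
The (1 − t) factor cancels: (EBIT − 89,000) × 530,000 = (EBIT − 804,000) × 820,000.
Solving, EBIT = (804,000·820,000 − 89,000·530,000) / (820,000 − 530,000) = 612,110,000,000 / 290,000 = 2,110,724.14.

R$2,110,724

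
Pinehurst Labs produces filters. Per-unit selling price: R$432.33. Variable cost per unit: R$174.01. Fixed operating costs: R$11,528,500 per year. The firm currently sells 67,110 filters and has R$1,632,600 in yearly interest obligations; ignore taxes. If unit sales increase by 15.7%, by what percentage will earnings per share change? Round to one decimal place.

Contribution at this volume is 67,110 × R$258.32 = R$17,335,855.20.
EBIT = R$17,335,855.20 − R$11,528,500 = R$5,807,355.20.
After interest of R$1,632,600.00, pre-tax earnings = R$4,174,755.20.
Degree of combined leverage = contribution ÷ (EBIT − I) = R$17,335,855.20 ÷ R$4,174,755.20 = 4.1525.
EPS therefore changes by 4.1525 × (+15.7%) = +65.2%.

+65.2%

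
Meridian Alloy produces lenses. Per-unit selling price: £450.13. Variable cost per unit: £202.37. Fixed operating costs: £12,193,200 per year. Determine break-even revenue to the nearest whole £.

Contribution margin per unit = £450.13 − £202.37 = £247.76, a CM ratio of £247.76 ÷ £450.13 = 0.5504.
Break-even sales = FC ÷ CM ratio = £12,193,200 × £450.13 / £247.76 = £22,152,588.

£22,152,588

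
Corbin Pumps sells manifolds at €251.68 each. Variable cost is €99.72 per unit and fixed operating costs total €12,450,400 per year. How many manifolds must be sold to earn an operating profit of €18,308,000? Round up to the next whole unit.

202,412 manifolds

Unit CM = price − variable cost = €251.68 − €99.72 = €151.96.
Need Q such that Q × €151.96 − €12,450,400 = €18,308,000, i.e. Q = €30,758,400 / €151.96 = 202,411.16 → 202,412.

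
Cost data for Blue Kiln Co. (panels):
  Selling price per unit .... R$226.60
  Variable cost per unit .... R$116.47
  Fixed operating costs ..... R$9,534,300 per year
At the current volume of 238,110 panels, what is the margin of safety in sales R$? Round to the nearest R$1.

R$34,338,252

Each unit contributes R$226.60 − R$116.47 = R$110.13. Break-even units = R$9,534,300 ÷ R$110.13 = 86,573.14; break-even revenue = 86,573.14 × R$226.60 = R$19,617,473.71.
Actual sales revenue = 238,110 × R$226.60 = R$53,955,726.00.
Margin of safety = R$53,955,726.00 − R$19,617,473.71 = R$34,338,252.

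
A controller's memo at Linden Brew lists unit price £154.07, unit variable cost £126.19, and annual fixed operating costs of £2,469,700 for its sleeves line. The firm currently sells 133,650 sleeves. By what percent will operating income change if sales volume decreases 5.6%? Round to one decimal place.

At 133,650 units, contribution = 133,650 × £27.88 = £3,726,162.00.
Subtracting fixed costs: EBIT = £3,726,162.00 − £2,469,700 = £1,256,462.00.
So DOL = total CM / EBIT = £3,726,162.00 / £1,256,462.00 = 2.9656.
So EBIT moves 2.9656 × (-5.6%) = -16.6%.

-16.6%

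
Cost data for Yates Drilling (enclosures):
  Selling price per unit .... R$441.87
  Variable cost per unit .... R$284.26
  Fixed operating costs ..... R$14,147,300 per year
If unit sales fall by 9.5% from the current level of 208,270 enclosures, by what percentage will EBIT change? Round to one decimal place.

Contribution at this volume is 208,270 × R$157.61 = R$32,825,434.70.
Subtracting fixed costs: EBIT = R$32,825,434.70 − R$14,147,300 = R$18,678,134.70.
Degree of operating leverage = R$32,825,434.70 / R$18,678,134.70 = 1.7574.
%ΔEBIT = DOL × %ΔSales = 1.7574 × -9.5% = -16.7%.

-16.7%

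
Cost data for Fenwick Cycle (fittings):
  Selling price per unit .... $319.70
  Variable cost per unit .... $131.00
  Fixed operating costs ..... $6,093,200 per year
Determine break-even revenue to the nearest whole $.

CM per unit = $319.70 − $131.00 = $188.70; CM ratio = $188.70 / $319.70 = 0.5902.
Break-even revenue = fixed costs × price ÷ CM = $6,093,200 × $319.70 ÷ $188.70 = $10,323,243.

$10,323,243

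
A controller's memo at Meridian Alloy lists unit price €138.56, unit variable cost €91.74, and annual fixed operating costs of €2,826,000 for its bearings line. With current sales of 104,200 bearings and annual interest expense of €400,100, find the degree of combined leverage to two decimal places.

Total contribution margin = 104,200 × €46.82 = €4,878,644.00.
Operating income = contribution − fixed costs = €4,878,644.00 − €2,826,000 = €2,052,644.00. Interest = €400,100.00, so EBIT − I = €1,652,544.00.
Degree of total leverage = total CM / (EBIT − interest) = €4,878,644.00 / €1,652,544.00 = 2.9522.

2.95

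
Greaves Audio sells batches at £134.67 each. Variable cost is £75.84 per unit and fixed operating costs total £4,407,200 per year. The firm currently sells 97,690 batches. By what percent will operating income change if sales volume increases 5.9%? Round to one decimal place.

+25.3%

Total contribution margin = 97,690 × £58.83 = £5,747,102.70.
Subtracting fixed costs: EBIT = £5,747,102.70 − £4,407,200 = £1,339,902.70.
So DOL = total CM / EBIT = £5,747,102.70 / £1,339,902.70 = 4.2892.
Operating income changes by 4.2892 × +5.9% = +25.3%.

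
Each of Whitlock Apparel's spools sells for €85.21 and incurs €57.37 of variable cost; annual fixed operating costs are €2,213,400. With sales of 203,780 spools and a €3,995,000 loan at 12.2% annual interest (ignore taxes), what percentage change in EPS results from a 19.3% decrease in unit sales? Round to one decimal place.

-36.8%

Contribution at this volume is 203,780 × €27.84 = €5,673,235.20.
Operating income = contribution − fixed costs = €5,673,235.20 − €2,213,400 = €3,459,835.20.
Interest = €487,390.00, so EBIT − I = €2,972,445.20.
DCL = total CM / (EBIT − I) = €5,673,235.20 / €2,972,445.20 = 1.9086.
EPS therefore changes by 1.9086 × (-19.3%) = -36.8%.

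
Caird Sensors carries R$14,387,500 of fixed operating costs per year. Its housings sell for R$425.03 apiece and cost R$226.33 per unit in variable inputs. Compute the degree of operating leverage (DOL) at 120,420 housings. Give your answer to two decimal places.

At 120,420 units, contribution = 120,420 × R$198.70 = R$23,927,454.00.
Operating income = contribution − fixed costs = R$23,927,454.00 − R$14,387,500 = R$9,539,954.00.
Degree of operating leverage = R$23,927,454.00 / R$9,539,954.00 = 2.5081.

2.51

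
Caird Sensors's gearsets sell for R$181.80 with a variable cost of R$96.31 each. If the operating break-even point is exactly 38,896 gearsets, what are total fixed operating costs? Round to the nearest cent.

Contribution margin per unit = R$181.80 − R$96.31 = R$85.49.
Since BE = FC / CM, FC = 38,896 × R$85.49 = R$3,325,219.04.

R$3,325,219.04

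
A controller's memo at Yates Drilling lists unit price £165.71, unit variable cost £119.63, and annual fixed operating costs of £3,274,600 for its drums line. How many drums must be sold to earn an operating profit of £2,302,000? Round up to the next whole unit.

Contribution margin per unit = £165.71 − £119.63 = £46.08.
Required volume = (fixed costs + target profit) ÷ CM = (£3,274,600 + £2,302,000) ÷ £46.08 = 121,019.97, so 121,020 drums.

121,020 drums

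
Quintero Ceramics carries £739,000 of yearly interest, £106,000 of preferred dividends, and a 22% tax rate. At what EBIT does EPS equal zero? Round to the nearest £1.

£874,897

Preferred dividends are paid after tax, so their pre-tax equivalent is £106,000 ÷ (1 − 0.22) = £135,897.44.
Financial break-even EBIT = interest + D_p ÷ (1 − t) = £739,000 + £135,897.44 = £874,897.44.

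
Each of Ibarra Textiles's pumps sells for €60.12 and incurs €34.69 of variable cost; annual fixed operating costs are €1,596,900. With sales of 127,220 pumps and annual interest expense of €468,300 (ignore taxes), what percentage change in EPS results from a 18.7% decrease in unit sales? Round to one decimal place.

Contribution at this volume is 127,220 × €25.43 = €3,235,204.60.
EBIT = €3,235,204.60 − €1,596,900 = €1,638,304.60.
Interest = €468,300.00, so EBIT − I = €1,170,004.60.
DCL = total CM / (EBIT − I) = €3,235,204.60 / €1,170,004.60 = 2.7651.
%ΔEPS = DCL × %ΔSales = 2.7651 × -18.7% = -51.7%.

-51.7%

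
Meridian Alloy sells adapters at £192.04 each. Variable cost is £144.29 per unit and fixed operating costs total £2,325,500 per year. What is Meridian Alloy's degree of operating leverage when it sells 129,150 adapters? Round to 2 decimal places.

1.61

At 129,150 units, contribution = 129,150 × £47.75 = £6,166,912.50.
Subtracting fixed costs: EBIT = £6,166,912.50 − £2,325,500 = £3,841,412.50.
Degree of operating leverage = £6,166,912.50 / £3,841,412.50 = 1.6054.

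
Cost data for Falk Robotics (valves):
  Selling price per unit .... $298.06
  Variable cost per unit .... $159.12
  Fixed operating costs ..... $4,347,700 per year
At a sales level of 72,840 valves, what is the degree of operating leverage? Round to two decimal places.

1.75

At 72,840 units, contribution = 72,840 × $138.94 = $10,120,389.60.
Subtracting fixed costs: EBIT = $10,120,389.60 − $4,347,700 = $5,772,689.60.
So DOL = total CM / EBIT = $10,120,389.60 / $5,772,689.60 = 1.7531.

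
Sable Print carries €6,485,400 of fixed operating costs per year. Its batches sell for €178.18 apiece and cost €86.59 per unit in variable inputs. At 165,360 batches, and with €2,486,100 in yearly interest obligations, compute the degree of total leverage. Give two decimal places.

At 165,360 units, contribution = 165,360 × €91.59 = €15,145,322.40.
EBIT = €15,145,322.40 − €6,485,400 = €8,659,922.40. Interest = €2,486,100.00, so EBIT − I = €6,173,822.40.
Degree of total leverage = total CM / (EBIT − interest) = €15,145,322.40 / €6,173,822.40 = 2.4532.

2.45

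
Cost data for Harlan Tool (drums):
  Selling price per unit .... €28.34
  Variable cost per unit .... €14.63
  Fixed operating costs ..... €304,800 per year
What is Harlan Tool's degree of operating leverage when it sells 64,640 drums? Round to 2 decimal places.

1.52

At 64,640 units, contribution = 64,640 × €13.71 = €886,214.40.
Subtracting fixed costs: EBIT = €886,214.40 − €304,800 = €581,414.40.
DOL = contribution ÷ EBIT = €886,214.40 ÷ €581,414.40 = 1.5242.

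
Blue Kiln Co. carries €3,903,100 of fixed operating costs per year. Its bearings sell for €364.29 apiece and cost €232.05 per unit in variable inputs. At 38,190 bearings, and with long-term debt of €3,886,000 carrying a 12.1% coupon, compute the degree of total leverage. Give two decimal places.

Total contribution margin = 38,190 × €132.24 = €5,050,245.60.
Subtracting fixed costs: EBIT = €5,050,245.60 − €3,903,100 = €1,147,145.60. Interest = €470,206.00.
DOL = €5,050,245.60 ÷ €1,147,145.60 = 4.4024; DFL = €1,147,145.60 ÷ €676,939.60 = 1.6946.
Combined leverage = 4.4024 × 1.6946 = 7.4603.

7.46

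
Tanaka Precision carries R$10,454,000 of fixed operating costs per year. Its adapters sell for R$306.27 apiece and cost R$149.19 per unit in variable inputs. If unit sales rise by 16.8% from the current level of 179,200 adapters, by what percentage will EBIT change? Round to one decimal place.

Total contribution margin = 179,200 × R$157.08 = R$28,148,736.00.
EBIT = R$28,148,736.00 − R$10,454,000 = R$17,694,736.00.
So DOL = total CM / EBIT = R$28,148,736.00 / R$17,694,736.00 = 1.5908.
So EBIT moves 1.5908 × (+16.8%) = +26.7%.

+26.7%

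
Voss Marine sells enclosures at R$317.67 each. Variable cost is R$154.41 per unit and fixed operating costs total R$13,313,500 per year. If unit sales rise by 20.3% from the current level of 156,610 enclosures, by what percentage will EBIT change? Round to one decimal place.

+42.4%

Contribution at this volume is 156,610 × R$163.26 = R$25,568,148.60.
EBIT = R$25,568,148.60 − R$13,313,500 = R$12,254,648.60.
Degree of operating leverage = R$25,568,148.60 / R$12,254,648.60 = 2.0864.
Operating income changes by 2.0864 × +20.3% = +42.4%.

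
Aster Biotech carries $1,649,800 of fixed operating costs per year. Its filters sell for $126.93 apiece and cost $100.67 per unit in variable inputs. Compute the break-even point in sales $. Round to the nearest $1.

CM per unit = $126.93 − $100.67 = $26.26; CM ratio = $26.26 / $126.93 = 0.2069.
Break-even sales = FC ÷ CM ratio = $1,649,800 × $126.93 / $26.26 = $7,974,452.

$7,974,452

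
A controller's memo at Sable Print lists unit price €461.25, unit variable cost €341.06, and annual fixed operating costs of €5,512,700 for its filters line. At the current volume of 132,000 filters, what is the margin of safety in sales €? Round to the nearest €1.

€39,729,056

Contribution margin per unit = €461.25 − €341.06 = €120.19. Break-even units = €5,512,700 ÷ €120.19 = 45,866.54; break-even revenue = 45,866.54 × €461.25 = €21,155,943.71.
Actual sales revenue = 132,000 × €461.25 = €60,885,000.00.
Margin of safety = €60,885,000.00 − €21,155,943.71 = €39,729,056.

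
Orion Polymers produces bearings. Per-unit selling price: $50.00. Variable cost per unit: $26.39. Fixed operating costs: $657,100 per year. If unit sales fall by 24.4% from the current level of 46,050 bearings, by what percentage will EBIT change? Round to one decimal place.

At 46,050 units, contribution = 46,050 × $23.61 = $1,087,240.50.
EBIT = $1,087,240.50 − $657,100 = $430,140.50.
So DOL = total CM / EBIT = $1,087,240.50 / $430,140.50 = 2.5276.
Operating income changes by 2.5276 × -24.4% = -61.7%.

-61.7%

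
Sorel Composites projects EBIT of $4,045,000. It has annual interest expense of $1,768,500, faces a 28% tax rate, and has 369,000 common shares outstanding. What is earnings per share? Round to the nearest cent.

$4.44

Interest = $1,768,500.00, so EBT = $4,045,000 − $1,768,500.00 = $2,276,500.00.
Net income = $2,276,500.00 × (1 − 0.28) = $1,639,080.00.
EPS = $1,639,080.00 ÷ 369,000 = $4.44.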